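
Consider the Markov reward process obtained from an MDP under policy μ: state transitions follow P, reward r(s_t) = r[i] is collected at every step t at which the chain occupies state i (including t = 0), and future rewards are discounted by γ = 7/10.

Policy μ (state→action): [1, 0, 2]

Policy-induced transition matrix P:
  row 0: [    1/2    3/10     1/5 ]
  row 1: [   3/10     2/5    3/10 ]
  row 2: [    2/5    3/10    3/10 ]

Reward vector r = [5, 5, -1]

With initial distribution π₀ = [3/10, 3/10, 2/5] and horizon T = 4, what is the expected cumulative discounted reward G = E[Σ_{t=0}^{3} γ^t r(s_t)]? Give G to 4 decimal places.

G = 7.8330

t=0: π = [0.3000, 0.3000, 0.4000], E[r] = 2.6000, γ^t·E[r] = 2.600000, running G = 2.600000
t=1: π = [0.4000, 0.3300, 0.2700], E[r] = 3.3800, γ^t·E[r] = 2.366000, running G = 4.966000
t=2: π = [0.4070, 0.3330, 0.2600], E[r] = 3.4400, γ^t·E[r] = 1.685600, running G = 6.651600
t=3: π = [0.4074, 0.3333, 0.2593], E[r] = 3.4442, γ^t·E[r] = 1.181361, running G = 7.832961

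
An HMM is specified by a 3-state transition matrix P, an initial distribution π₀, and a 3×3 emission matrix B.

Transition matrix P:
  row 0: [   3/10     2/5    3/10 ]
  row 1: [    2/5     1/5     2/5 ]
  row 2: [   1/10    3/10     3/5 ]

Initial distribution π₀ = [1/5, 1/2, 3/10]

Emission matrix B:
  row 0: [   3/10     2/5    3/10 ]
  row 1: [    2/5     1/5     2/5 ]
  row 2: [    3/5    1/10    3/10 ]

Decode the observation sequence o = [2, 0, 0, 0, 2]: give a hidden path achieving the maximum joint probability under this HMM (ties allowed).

path = [1, 2, 2, 2, 2]

t=0: δ = [6.000e-02, 2.000e-01, 9.000e-02]  (obs o_0=2)
t=1: δ = [2.400e-02, 1.600e-02, 4.800e-02]  ψ = [1, 1, 1]  (obs o_1=0)
t=2: δ = [2.160e-03, 5.760e-03, 1.728e-02]  ψ = [0, 2, 2]  (obs o_2=0)
t=3: δ = [6.912e-04, 2.074e-03, 6.221e-03]  ψ = [1, 2, 2]  (obs o_3=0)
t=4: δ = [2.488e-04, 7.465e-04, 1.120e-03]  ψ = [1, 2, 2]  (obs o_4=2)
backtrack: best end state = 2; path = [1, 2, 2, 2, 2]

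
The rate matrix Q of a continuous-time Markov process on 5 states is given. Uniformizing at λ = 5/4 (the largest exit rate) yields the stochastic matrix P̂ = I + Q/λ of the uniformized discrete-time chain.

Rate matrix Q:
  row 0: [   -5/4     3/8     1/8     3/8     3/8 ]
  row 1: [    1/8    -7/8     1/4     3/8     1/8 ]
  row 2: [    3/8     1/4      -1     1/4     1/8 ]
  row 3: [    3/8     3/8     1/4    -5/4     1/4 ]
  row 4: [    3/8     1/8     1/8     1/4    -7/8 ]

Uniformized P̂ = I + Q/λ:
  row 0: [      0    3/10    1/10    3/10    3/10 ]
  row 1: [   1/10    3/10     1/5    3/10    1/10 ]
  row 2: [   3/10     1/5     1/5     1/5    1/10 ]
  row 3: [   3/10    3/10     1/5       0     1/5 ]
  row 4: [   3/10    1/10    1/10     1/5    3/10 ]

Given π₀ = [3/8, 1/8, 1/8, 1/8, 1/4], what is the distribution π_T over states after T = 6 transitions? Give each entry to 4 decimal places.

π = [0.1933, 0.2442, 0.1608, 0.2031, 0.1987]

t=0: π = [0.3750, 0.1250, 0.1250, 0.1250, 0.2500]
t=1: π = [0.1625, 0.2375, 0.1375, 0.2250, 0.2375]
t=2: π = [0.2038, 0.2388, 0.1600, 0.1950, 0.2025]
t=3: π = [0.1911, 0.2435, 0.1594, 0.2053, 0.2008]
t=4: π = [0.1940, 0.2439, 0.1608, 0.2024, 0.1989]
t=5: π = [0.1930, 0.2441, 0.1607, 0.2033, 0.1988]
t=6: π = [0.1933, 0.2442, 0.1608, 0.2031, 0.1987]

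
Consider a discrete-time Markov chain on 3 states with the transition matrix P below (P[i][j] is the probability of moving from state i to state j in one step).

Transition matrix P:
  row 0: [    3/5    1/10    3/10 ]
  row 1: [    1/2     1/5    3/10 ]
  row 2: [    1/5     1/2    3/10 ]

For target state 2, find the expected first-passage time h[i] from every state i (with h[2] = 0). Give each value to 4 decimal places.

h = [3.3333, 3.3333, 0.0000]

First-step conditioning: h[2] = 0; for i ≠ 2, h[i] = 1 + Σ_k P[i][k]·h[k].
  h[0] = 1 + 3/5·h[0] + 1/10·h[1]
  h[1] = 1 + 1/2·h[0] + 1/5·h[1]
Solving the 2×2 linear system over states ≠ 2 gives exactly h = [10/3, 10/3, 0] (h[2] = 0 is the target).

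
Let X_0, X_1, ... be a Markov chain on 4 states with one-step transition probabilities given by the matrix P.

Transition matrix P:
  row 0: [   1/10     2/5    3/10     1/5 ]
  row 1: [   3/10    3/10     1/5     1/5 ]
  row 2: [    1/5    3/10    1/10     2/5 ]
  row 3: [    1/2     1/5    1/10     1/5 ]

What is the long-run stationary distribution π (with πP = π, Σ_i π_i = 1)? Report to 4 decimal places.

π = [0.2741, 0.3037, 0.1852, 0.2370]

Balance equations π_j = Σ_i π_i·P[i][j]:
  π_0 = 1/10·π_0 + 3/10·π_1 + 1/5·π_2 + 1/2·π_3
  π_1 = 2/5·π_0 + 3/10·π_1 + 3/10·π_2 + 1/5·π_3
  π_2 = 3/10·π_0 + 1/5·π_1 + 1/10·π_2 + 1/10·π_3
  normalize: π_0 + π_1 + π_2 + π_3 = 1
Solving the linear system gives exactly π = [37/135, 41/135, 5/27, 32/135].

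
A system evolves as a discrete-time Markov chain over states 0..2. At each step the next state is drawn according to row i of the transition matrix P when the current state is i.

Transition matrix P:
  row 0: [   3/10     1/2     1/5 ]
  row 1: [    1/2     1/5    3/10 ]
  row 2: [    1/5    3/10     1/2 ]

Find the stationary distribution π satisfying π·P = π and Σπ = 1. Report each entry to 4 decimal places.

Balance equations π_j = Σ_i π_i·P[i][j]:
  π_0 = 3/10·π_0 + 1/2·π_1 + 1/5·π_2
  π_1 = 1/2·π_0 + 1/5·π_1 + 3/10·π_2
  normalize: π_0 + π_1 + π_2 = 1
Solving the linear system gives exactly π = [1/3, 1/3, 1/3].

π = [0.3333, 0.3333, 0.3333]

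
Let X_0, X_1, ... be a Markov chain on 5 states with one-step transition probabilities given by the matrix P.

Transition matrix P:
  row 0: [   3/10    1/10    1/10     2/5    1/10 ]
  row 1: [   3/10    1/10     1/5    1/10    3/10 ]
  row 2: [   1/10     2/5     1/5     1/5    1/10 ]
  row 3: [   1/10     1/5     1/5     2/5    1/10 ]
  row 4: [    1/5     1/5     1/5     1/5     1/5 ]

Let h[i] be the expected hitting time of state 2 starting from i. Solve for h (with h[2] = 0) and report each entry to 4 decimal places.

First-step conditioning: h[2] = 0; for i ≠ 2, h[i] = 1 + Σ_k P[i][k]·h[k].
  h[0] = 1 + 3/10·h[0] + 1/10·h[1] + 2/5·h[3] + 1/10·h[4]
  h[1] = 1 + 3/10·h[0] + 1/10·h[1] + 1/10·h[3] + 3/10·h[4]
  h[3] = 1 + 1/10·h[0] + 1/5·h[1] + 2/5·h[3] + 1/10·h[4]
  h[4] = 1 + 1/5·h[0] + 1/5·h[1] + 1/5·h[3] + 1/5·h[4]
Solving the 4×4 linear system over states ≠ 2 gives exactly h = [4555/737, 4160/737, 0, 4060/737, 4115/737] (h[2] = 0 is the target).

h = [6.1805, 5.6445, 0.0000, 5.5088, 5.5834]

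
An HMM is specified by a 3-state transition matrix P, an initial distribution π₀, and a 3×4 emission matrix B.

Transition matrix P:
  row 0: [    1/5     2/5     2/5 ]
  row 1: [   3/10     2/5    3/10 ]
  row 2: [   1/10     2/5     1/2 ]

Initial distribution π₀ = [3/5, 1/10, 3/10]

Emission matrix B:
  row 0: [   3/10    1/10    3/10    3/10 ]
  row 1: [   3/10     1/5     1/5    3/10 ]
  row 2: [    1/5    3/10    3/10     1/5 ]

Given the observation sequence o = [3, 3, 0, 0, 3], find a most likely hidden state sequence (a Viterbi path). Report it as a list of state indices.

t=0: δ = [1.800e-01, 3.000e-02, 6.000e-02]  (obs o_0=3)
t=1: δ = [1.080e-02, 2.160e-02, 1.440e-02]  ψ = [0, 0, 0]  (obs o_1=3)
t=2: δ = [1.944e-03, 2.592e-03, 1.440e-03]  ψ = [1, 1, 2]  (obs o_2=0)
t=3: δ = [2.333e-04, 3.110e-04, 1.555e-04]  ψ = [1, 1, 0]  (obs o_3=0)
t=4: δ = [2.799e-05, 3.732e-05, 1.866e-05]  ψ = [1, 1, 0]  (obs o_4=3)
backtrack: best end state = 1; path = [0, 1, 1, 1, 1]

path = [0, 1, 1, 1, 1]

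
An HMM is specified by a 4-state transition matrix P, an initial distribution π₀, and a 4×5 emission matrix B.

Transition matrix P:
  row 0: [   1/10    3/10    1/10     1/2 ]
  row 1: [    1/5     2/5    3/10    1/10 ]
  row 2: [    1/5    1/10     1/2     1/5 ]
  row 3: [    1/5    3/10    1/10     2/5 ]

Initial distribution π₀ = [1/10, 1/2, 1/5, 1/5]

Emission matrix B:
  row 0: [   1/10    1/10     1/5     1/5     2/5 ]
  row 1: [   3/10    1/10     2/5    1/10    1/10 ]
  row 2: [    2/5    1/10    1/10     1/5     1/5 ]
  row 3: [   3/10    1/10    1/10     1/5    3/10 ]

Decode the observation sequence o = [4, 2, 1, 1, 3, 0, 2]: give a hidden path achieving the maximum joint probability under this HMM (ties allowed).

path = [1, 1, 2, 2, 2, 2, 2]

t=0: δ = [4.000e-02, 5.000e-02, 4.000e-02, 6.000e-02]  (obs o_0=4)
t=1: δ = [2.400e-03, 8.000e-03, 2.000e-03, 2.400e-03]  ψ = [3, 1, 2, 3]  (obs o_1=2)
t=2: δ = [1.600e-04, 3.200e-04, 2.400e-04, 1.200e-04]  ψ = [1, 1, 1, 0]  (obs o_2=1)
t=3: δ = [6.400e-06, 1.280e-05, 1.200e-05, 8.000e-06]  ψ = [1, 1, 2, 0]  (obs o_3=1)
t=4: δ = [5.120e-07, 5.120e-07, 1.200e-06, 6.400e-07]  ψ = [1, 1, 2, 0]  (obs o_4=3)
t=5: δ = [2.400e-08, 6.144e-08, 2.400e-07, 7.680e-08]  ψ = [2, 1, 2, 0]  (obs o_5=0)
t=6: δ = [9.600e-09, 9.830e-09, 1.200e-08, 4.800e-09]  ψ = [2, 1, 2, 2]  (obs o_6=2)
backtrack: best end state = 2; path = [1, 1, 2, 2, 2, 2, 2]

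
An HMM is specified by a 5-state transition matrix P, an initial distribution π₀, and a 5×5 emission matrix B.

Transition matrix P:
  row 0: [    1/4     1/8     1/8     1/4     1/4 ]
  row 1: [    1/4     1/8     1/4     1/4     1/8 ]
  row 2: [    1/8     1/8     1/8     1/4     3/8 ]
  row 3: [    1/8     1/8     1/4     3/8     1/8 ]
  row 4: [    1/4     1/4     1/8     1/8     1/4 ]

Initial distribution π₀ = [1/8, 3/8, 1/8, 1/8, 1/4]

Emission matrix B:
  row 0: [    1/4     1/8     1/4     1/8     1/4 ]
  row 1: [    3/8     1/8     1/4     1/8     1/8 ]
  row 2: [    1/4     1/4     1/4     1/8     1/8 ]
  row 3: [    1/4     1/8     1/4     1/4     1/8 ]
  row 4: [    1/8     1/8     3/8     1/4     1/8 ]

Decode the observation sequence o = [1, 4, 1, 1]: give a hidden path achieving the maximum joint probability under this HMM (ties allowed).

t=0: δ = [1.562e-02, 4.688e-02, 3.125e-02, 1.562e-02, 3.125e-02]  (obs o_0=1)
t=1: δ = [2.930e-03, 9.766e-04, 1.465e-03, 1.465e-03, 1.465e-03]  ψ = [1, 4, 1, 1, 2]  (obs o_1=4)
t=2: δ = [9.155e-05, 4.578e-05, 9.155e-05, 9.155e-05, 9.155e-05]  ψ = [0, 0, 0, 0, 0]  (obs o_2=1)
t=3: δ = [2.861e-06, 2.861e-06, 5.722e-06, 4.292e-06, 4.292e-06]  ψ = [0, 4, 3, 3, 2]  (obs o_3=1)
backtrack: best end state = 2; path = [1, 0, 3, 2]

path = [1, 0, 3, 2]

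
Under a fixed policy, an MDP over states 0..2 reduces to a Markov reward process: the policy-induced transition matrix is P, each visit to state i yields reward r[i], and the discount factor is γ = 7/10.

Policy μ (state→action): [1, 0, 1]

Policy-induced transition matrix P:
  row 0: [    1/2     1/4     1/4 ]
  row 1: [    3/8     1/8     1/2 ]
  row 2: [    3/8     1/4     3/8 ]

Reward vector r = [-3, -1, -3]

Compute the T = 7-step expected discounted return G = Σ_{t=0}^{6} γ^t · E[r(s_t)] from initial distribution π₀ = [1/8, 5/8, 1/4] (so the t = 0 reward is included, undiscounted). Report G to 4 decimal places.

t=0: π = [0.1250, 0.6250, 0.2500], E[r] = -1.7500, γ^t·E[r] = -1.750000, running G = -1.750000
t=1: π = [0.3906, 0.1719, 0.4375], E[r] = -2.6563, γ^t·E[r] = -1.859375, running G = -3.609375
t=2: π = [0.4238, 0.2285, 0.3477], E[r] = -2.5430, γ^t·E[r] = -1.246055, running G = -4.855430
t=3: π = [0.4280, 0.2214, 0.3506], E[r] = -2.5571, γ^t·E[r] = -0.877095, running G = -5.732525
t=4: π = [0.4285, 0.2223, 0.3492], E[r] = -2.5554, γ^t·E[r] = -0.613542, running G = -6.346067
t=5: π = [0.4286, 0.2222, 0.3492], E[r] = -2.5556, γ^t·E[r] = -0.429516, running G = -6.775583
t=6: π = [0.4286, 0.2222, 0.3492], E[r] = -2.5556, γ^t·E[r] = -0.300658, running G = -7.076241

G = -7.0762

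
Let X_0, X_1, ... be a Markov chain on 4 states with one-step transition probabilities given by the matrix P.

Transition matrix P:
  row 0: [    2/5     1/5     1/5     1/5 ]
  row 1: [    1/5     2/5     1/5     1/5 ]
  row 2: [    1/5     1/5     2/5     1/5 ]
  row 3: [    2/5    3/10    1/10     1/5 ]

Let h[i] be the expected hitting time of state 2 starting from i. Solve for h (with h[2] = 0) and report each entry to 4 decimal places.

h = [5.5556, 5.5556, 0.0000, 6.1111]

First-step conditioning: h[2] = 0; for i ≠ 2, h[i] = 1 + Σ_k P[i][k]·h[k].
  h[0] = 1 + 2/5·h[0] + 1/5·h[1] + 1/5·h[3]
  h[1] = 1 + 1/5·h[0] + 2/5·h[1] + 1/5·h[3]
  h[3] = 1 + 2/5·h[0] + 3/10·h[1] + 1/5·h[3]
Solving the 3×3 linear system over states ≠ 2 gives exactly h = [50/9, 50/9, 0, 55/9] (h[2] = 0 is the target).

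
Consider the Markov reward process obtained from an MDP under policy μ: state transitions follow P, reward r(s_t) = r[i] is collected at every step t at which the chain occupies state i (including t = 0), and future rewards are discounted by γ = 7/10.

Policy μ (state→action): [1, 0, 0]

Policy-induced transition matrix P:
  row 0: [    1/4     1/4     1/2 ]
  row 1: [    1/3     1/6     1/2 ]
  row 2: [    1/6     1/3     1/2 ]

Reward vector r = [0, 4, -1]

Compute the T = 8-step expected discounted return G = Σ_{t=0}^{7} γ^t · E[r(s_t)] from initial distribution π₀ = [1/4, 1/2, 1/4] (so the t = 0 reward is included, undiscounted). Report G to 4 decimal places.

t=0: π = [0.2500, 0.5000, 0.2500], E[r] = 1.7500, γ^t·E[r] = 1.750000, running G = 1.750000
t=1: π = [0.2708, 0.2292, 0.5000], E[r] = 0.4167, γ^t·E[r] = 0.291667, running G = 2.041667
t=2: π = [0.2274, 0.2726, 0.5000], E[r] = 0.5903, γ^t·E[r] = 0.289236, running G = 2.330903
t=3: π = [0.2310, 0.2690, 0.5000], E[r] = 0.5758, γ^t·E[r] = 0.197503, running G = 2.528406
t=4: π = [0.2307, 0.2693, 0.5000], E[r] = 0.5770, γ^t·E[r] = 0.138541, running G = 2.666947
t=5: π = [0.2308, 0.2692, 0.5000], E[r] = 0.5769, γ^t·E[r] = 0.096962, running G = 2.763909
t=6: π = [0.2308, 0.2692, 0.5000], E[r] = 0.5769, γ^t·E[r] = 0.067874, running G = 2.831784
t=7: π = [0.2308, 0.2692, 0.5000], E[r] = 0.5769, γ^t·E[r] = 0.047512, running G = 2.879296

G = 2.8793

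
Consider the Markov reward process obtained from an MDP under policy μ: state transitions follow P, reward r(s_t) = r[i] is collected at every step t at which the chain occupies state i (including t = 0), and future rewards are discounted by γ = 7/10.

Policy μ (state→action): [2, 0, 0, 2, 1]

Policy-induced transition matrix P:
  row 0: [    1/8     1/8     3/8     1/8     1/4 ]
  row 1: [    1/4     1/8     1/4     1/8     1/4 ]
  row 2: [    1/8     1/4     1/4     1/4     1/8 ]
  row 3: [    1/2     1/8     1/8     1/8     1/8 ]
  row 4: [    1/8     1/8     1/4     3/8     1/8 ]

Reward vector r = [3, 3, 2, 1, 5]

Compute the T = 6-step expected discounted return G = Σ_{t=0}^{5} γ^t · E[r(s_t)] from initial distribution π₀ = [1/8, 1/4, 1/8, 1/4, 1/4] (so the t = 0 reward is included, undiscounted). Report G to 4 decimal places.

t=0: π = [0.1250, 0.2500, 0.1250, 0.2500, 0.2500], E[r] = 2.8750, γ^t·E[r] = 2.875000, running G = 2.875000
t=1: π = [0.2500, 0.1406, 0.2344, 0.2031, 0.1719], E[r] = 2.7031, γ^t·E[r] = 1.892188, running G = 4.767188
t=2: π = [0.2188, 0.1543, 0.2559, 0.1973, 0.1738], E[r] = 2.6973, γ^t·E[r] = 1.321660, running G = 6.088848
t=3: π = [0.2183, 0.1570, 0.2527, 0.2004, 0.1716], E[r] = 2.6897, γ^t·E[r] = 0.922566, running G = 7.011414
t=4: π = [0.2198, 0.1566, 0.2522, 0.1995, 0.1719], E[r] = 2.6926, γ^t·E[r] = 0.646492, running G = 7.657906
t=5: π = [0.2194, 0.1565, 0.2525, 0.1995, 0.1720], E[r] = 2.6925, γ^t·E[r] = 0.452536, running G = 8.110443

G = 8.1104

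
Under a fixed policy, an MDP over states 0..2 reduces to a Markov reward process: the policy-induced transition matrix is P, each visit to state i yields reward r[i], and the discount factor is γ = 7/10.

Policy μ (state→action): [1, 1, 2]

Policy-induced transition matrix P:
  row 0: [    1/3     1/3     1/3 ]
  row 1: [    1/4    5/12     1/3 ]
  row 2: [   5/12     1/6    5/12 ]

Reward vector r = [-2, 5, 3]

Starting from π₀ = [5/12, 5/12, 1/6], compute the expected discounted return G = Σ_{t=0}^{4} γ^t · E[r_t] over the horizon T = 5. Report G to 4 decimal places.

t=0: π = [0.4167, 0.4167, 0.1667], E[r] = 1.7500, γ^t·E[r] = 1.750000, running G = 1.750000
t=1: π = [0.3125, 0.3403, 0.3472], E[r] = 2.1181, γ^t·E[r] = 1.482639, running G = 3.232639
t=2: π = [0.3339, 0.3038, 0.3623], E[r] = 1.9381, γ^t·E[r] = 0.949659, running G = 4.182297
t=3: π = [0.3382, 0.2983, 0.3635], E[r] = 1.9055, γ^t·E[r] = 0.653596, running G = 4.835893
t=4: π = [0.3388, 0.2976, 0.3636], E[r] = 1.9014, γ^t·E[r] = 0.456514, running G = 5.292407

G = 5.2924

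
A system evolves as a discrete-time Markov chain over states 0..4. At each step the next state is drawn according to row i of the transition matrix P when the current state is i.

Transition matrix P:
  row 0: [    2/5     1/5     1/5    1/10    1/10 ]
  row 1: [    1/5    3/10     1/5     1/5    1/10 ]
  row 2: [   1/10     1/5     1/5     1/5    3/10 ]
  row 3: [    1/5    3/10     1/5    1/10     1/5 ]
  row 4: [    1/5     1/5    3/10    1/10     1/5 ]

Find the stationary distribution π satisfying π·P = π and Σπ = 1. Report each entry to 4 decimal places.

π = [0.2228, 0.2384, 0.2176, 0.1456, 0.1756]

Balance equations π_j = Σ_i π_i·P[i][j]:
  π_0 = 2/5·π_0 + 1/5·π_1 + 1/10·π_2 + 1/5·π_3 + 1/5·π_4
  π_1 = 1/5·π_0 + 3/10·π_1 + 1/5·π_2 + 3/10·π_3 + 1/5·π_4
  π_2 = 1/5·π_0 + 1/5·π_1 + 1/5·π_2 + 1/5·π_3 + 3/10·π_4
  π_3 = 1/10·π_0 + 1/5·π_1 + 1/5·π_2 + 1/10·π_3 + 1/10·π_4
  normalize: π_0 + π_1 + π_2 + π_3 + π_4 = 1
Solving the linear system gives exactly π = [1743/7823, 1865/7823, 1702/7823, 1139/7823, 1374/7823].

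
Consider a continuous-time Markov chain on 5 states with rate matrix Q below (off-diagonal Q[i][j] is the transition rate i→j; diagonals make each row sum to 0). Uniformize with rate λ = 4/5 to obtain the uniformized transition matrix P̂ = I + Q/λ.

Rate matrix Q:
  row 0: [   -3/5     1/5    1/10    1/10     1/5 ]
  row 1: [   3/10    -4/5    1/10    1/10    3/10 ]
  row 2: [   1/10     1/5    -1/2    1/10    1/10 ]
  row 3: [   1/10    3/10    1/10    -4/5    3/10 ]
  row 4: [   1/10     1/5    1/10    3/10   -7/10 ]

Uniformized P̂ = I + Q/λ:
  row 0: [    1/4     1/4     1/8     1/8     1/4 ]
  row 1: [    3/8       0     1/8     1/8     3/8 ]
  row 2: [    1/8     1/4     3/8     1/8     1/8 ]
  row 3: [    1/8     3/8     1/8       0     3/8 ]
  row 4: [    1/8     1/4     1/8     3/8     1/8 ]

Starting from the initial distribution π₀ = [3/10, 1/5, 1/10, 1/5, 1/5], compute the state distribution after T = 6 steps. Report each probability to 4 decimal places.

t=0: π = [0.3000, 0.2000, 0.1000, 0.2000, 0.2000]
t=1: π = [0.2125, 0.2250, 0.1500, 0.1500, 0.2625]
t=2: π = [0.2078, 0.2125, 0.1625, 0.1719, 0.2453]
t=3: π = [0.2041, 0.2184, 0.1656, 0.1648, 0.2471]
t=4: π = [0.2051, 0.2160, 0.1664, 0.1662, 0.2463]
t=5: π = [0.2046, 0.2168, 0.1666, 0.1658, 0.2462]
t=6: π = [0.2048, 0.2165, 0.1667, 0.1658, 0.2462]

π = [0.2048, 0.2165, 0.1667, 0.1658, 0.2462]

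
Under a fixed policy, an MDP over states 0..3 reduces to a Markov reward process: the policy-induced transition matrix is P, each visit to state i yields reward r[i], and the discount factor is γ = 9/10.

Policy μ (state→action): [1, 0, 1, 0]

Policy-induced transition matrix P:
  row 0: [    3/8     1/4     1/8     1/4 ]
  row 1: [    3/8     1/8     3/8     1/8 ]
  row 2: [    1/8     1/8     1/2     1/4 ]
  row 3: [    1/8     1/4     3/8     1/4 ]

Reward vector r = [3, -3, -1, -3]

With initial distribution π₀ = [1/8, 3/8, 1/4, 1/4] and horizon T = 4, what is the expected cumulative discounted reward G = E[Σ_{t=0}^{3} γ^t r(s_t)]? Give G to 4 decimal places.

t=0: π = [0.1250, 0.3750, 0.2500, 0.2500], E[r] = -1.7500, γ^t·E[r] = -1.750000, running G = -1.750000
t=1: π = [0.2500, 0.1719, 0.3750, 0.2031], E[r] = -0.7500, γ^t·E[r] = -0.675000, running G = -2.425000
t=2: π = [0.2305, 0.1816, 0.3594, 0.2285], E[r] = -0.8984, γ^t·E[r] = -0.727734, running G = -3.152734
t=3: π = [0.2280, 0.1824, 0.3623, 0.2273], E[r] = -0.9072, γ^t·E[r] = -0.661368, running G = -3.814103

G = -3.8141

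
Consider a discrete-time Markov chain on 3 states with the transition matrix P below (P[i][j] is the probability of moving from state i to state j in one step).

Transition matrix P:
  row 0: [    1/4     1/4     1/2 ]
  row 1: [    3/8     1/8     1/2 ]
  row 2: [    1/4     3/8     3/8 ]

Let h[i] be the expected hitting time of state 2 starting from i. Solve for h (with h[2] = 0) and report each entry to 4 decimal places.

First-step conditioning: h[2] = 0; for i ≠ 2, h[i] = 1 + Σ_k P[i][k]·h[k].
  h[0] = 1 + 1/4·h[0] + 1/4·h[1]
  h[1] = 1 + 3/8·h[0] + 1/8·h[1]
Solving the 2×2 linear system over states ≠ 2 gives exactly h = [2, 2, 0] (h[2] = 0 is the target).

h = [2.0000, 2.0000, 0.0000]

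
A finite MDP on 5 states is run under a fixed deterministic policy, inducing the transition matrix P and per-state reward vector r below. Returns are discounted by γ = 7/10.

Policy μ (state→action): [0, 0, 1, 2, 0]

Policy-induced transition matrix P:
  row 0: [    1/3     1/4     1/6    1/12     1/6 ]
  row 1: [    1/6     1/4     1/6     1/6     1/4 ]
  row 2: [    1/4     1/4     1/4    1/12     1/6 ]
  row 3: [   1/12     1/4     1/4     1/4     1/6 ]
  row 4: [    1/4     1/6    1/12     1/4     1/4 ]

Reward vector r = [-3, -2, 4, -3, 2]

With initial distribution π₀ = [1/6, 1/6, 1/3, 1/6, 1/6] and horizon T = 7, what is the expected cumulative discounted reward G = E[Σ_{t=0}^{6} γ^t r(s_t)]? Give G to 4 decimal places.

G = -0.6502

t=0: π = [0.1667, 0.1667, 0.3333, 0.1667, 0.1667], E[r] = 0.3333, γ^t·E[r] = 0.333333, running G = 0.333333
t=1: π = [0.2222, 0.2361, 0.1944, 0.1528, 0.1944], E[r] = -0.4306, γ^t·E[r] = -0.301389, running G = 0.031944
t=2: π = [0.2234, 0.2338, 0.1794, 0.1609, 0.2025], E[r] = -0.4977, γ^t·E[r] = -0.243866, running G = -0.211921
t=3: π = [0.2223, 0.2331, 0.1781, 0.1634, 0.2030], E[r] = -0.5047, γ^t·E[r] = -0.173121, running G = -0.385042
t=4: π = [0.2219, 0.2331, 0.1782, 0.1638, 0.2030], E[r] = -0.5044, γ^t·E[r] = -0.121106, running G = -0.506148
t=5: π = [0.2218, 0.2331, 0.1783, 0.1639, 0.2030], E[r] = -0.5041, γ^t·E[r] = -0.084726, running G = -0.590874
t=6: π = [0.2217, 0.2331, 0.1783, 0.1639, 0.2030], E[r] = -0.5040, γ^t·E[r] = -0.059301, running G = -0.650175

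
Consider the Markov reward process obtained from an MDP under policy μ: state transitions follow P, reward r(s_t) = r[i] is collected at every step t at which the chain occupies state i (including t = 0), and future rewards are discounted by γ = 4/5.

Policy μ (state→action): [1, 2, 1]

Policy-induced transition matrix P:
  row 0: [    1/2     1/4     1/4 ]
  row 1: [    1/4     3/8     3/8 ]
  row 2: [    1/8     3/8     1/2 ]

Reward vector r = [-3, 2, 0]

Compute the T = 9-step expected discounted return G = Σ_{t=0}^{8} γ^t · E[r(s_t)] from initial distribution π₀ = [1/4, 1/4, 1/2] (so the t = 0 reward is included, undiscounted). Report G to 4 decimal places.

G = -0.5872

t=0: π = [0.2500, 0.2500, 0.5000], E[r] = -0.2500, γ^t·E[r] = -0.250000, running G = -0.250000
t=1: π = [0.2500, 0.3438, 0.4063], E[r] = -0.0625, γ^t·E[r] = -0.050000, running G = -0.300000
t=2: π = [0.2617, 0.3438, 0.3945], E[r] = -0.0977, γ^t·E[r] = -0.062500, running G = -0.362500
t=3: π = [0.2661, 0.3423, 0.3916], E[r] = -0.1138, γ^t·E[r] = -0.058250, running G = -0.420750
t=4: π = [0.2676, 0.3417, 0.3907], E[r] = -0.1193, γ^t·E[r] = -0.048850, running G = -0.469600
t=5: π = [0.2681, 0.3416, 0.3904], E[r] = -0.1211, γ^t·E[r] = -0.039673, running G = -0.509273
t=6: π = [0.2682, 0.3415, 0.3903], E[r] = -0.1217, γ^t·E[r] = -0.031893, running G = -0.541166
t=7: π = [0.2683, 0.3415, 0.3903], E[r] = -0.1219, γ^t·E[r] = -0.025555, running G = -0.566721
t=8: π = [0.2683, 0.3415, 0.3902], E[r] = -0.1219, γ^t·E[r] = -0.020455, running G = -0.587176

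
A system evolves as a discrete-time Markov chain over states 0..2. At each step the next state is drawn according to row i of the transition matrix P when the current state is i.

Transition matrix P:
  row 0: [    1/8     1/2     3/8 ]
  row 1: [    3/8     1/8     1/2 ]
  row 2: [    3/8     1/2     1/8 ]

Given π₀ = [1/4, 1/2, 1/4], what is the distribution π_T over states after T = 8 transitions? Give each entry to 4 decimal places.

t=0: π = [0.2500, 0.5000, 0.2500]
t=1: π = [0.3125, 0.3125, 0.3750]
t=2: π = [0.2969, 0.3828, 0.3203]
t=3: π = [0.3008, 0.3564, 0.3428]
t=4: π = [0.2998, 0.3663, 0.3339]
t=5: π = [0.3000, 0.3626, 0.3373]
t=6: π = [0.3000, 0.3640, 0.3360]
t=7: π = [0.3000, 0.3635, 0.3365]
t=8: π = [0.3000, 0.3637, 0.3363]

π = [0.3000, 0.3637, 0.3363]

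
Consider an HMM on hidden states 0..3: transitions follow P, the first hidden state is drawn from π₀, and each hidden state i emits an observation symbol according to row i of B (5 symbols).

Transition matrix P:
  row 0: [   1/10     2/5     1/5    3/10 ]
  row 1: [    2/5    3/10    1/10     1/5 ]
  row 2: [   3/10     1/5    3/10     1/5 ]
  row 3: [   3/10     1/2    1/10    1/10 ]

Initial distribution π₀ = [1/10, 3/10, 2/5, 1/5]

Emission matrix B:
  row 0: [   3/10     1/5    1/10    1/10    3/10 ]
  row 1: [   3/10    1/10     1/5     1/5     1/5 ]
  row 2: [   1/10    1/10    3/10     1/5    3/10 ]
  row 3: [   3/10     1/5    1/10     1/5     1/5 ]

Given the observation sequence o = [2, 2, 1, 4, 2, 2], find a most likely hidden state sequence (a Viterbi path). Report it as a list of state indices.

path = [2, 2, 0, 2, 2, 2]

t=0: δ = [1.000e-02, 6.000e-02, 1.200e-01, 2.000e-02]  (obs o_0=2)
t=1: δ = [3.600e-03, 4.800e-03, 1.080e-02, 2.400e-03]  ψ = [2, 2, 2, 2]  (obs o_1=2)
t=2: δ = [6.480e-04, 2.160e-04, 3.240e-04, 4.320e-04]  ψ = [2, 2, 2, 2]  (obs o_2=1)
t=3: δ = [3.888e-05, 5.184e-05, 3.888e-05, 3.888e-05]  ψ = [3, 0, 0, 0]  (obs o_3=4)
t=4: δ = [2.074e-06, 3.888e-06, 3.499e-06, 1.166e-06]  ψ = [1, 3, 2, 0]  (obs o_4=2)
t=5: δ = [1.555e-07, 2.333e-07, 3.149e-07, 7.776e-08]  ψ = [1, 1, 2, 1]  (obs o_5=2)
backtrack: best end state = 2; path = [2, 2, 0, 2, 2, 2]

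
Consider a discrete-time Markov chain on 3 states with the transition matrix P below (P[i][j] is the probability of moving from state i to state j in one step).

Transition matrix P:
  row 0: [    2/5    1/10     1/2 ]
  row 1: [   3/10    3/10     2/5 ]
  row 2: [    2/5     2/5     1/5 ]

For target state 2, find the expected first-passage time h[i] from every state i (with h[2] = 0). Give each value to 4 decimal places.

h = [2.0513, 2.3077, 0.0000]

First-step conditioning: h[2] = 0; for i ≠ 2, h[i] = 1 + Σ_k P[i][k]·h[k].
  h[0] = 1 + 2/5·h[0] + 1/10·h[1]
  h[1] = 1 + 3/10·h[0] + 3/10·h[1]
Solving the 2×2 linear system over states ≠ 2 gives exactly h = [80/39, 30/13, 0] (h[2] = 0 is the target).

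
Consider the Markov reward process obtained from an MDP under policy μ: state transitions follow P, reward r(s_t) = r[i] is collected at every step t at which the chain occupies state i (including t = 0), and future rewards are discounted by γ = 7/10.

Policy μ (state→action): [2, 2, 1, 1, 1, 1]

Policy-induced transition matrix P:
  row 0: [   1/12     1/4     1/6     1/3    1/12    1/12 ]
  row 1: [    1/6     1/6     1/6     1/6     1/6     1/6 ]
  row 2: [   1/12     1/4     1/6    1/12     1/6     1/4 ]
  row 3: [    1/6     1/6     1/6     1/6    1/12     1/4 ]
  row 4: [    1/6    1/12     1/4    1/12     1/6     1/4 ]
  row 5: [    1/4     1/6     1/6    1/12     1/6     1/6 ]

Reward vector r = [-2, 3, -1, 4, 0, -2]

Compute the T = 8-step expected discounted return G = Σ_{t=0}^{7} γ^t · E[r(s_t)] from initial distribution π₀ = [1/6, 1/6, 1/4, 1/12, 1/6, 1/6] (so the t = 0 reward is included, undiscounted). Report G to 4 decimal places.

G = 0.5018

t=0: π = [0.1667, 0.1667, 0.2500, 0.0833, 0.1667, 0.1667], E[r] = -0.0833, γ^t·E[r] = -0.083333, running G = -0.083333
t=1: π = [0.1458, 0.1875, 0.1806, 0.1458, 0.1458, 0.1944], E[r] = 0.2847, γ^t·E[r] = 0.199306, running G = 0.115972
t=2: π = [0.1557, 0.1817, 0.1788, 0.1476, 0.1424, 0.1939], E[r] = 0.2575, γ^t·E[r] = 0.126186, running G = 0.242159
t=3: π = [0.1549, 0.1827, 0.1785, 0.1497, 0.1414, 0.1928], E[r] = 0.2729, γ^t·E[r] = 0.093591, running G = 0.335749
t=4: π = [0.1549, 0.1827, 0.1784, 0.1498, 0.1413, 0.1929], E[r] = 0.2730, γ^t·E[r] = 0.065543, running G = 0.401292
t=5: π = [0.1550, 0.1827, 0.1784, 0.1498, 0.1413, 0.1929], E[r] = 0.2730, γ^t·E[r] = 0.045883, running G = 0.447175
t=6: π = [0.1550, 0.1827, 0.1784, 0.1498, 0.1413, 0.1929], E[r] = 0.2730, γ^t·E[r] = 0.032122, running G = 0.479297
t=7: π = [0.1550, 0.1827, 0.1784, 0.1498, 0.1413, 0.1929], E[r] = 0.2730, γ^t·E[r] = 0.022485, running G = 0.501782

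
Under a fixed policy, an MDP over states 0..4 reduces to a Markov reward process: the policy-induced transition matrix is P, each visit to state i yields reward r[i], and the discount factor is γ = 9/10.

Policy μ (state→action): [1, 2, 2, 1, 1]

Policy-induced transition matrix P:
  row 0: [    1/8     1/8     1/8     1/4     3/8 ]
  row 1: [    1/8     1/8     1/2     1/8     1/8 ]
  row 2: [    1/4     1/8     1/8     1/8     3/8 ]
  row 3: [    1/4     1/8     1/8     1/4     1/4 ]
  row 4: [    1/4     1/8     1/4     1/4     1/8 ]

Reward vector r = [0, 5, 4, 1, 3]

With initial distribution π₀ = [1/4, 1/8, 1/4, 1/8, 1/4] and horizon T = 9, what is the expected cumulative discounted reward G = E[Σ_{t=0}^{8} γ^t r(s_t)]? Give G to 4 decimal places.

t=0: π = [0.2500, 0.1250, 0.2500, 0.1250, 0.2500], E[r] = 2.5000, γ^t·E[r] = 2.500000, running G = 2.500000
t=1: π = [0.2031, 0.1250, 0.2031, 0.2031, 0.2656], E[r] = 2.4375, γ^t·E[r] = 2.193750, running G = 4.693750
t=2: π = [0.2090, 0.1250, 0.2051, 0.2090, 0.2520], E[r] = 2.4102, γ^t·E[r] = 1.952227, running G = 6.645977
t=3: π = [0.2083, 0.1250, 0.2034, 0.2087, 0.2546], E[r] = 2.4111, γ^t·E[r] = 1.757716, running G = 8.403692
t=4: π = [0.2083, 0.1250, 0.2037, 0.2090, 0.2540], E[r] = 2.4108, γ^t·E[r] = 1.581704, running G = 9.985396
t=5: π = [0.2083, 0.1250, 0.2036, 0.2089, 0.2541], E[r] = 2.4108, γ^t·E[r] = 1.423556, running G = 11.408952
t=6: π = [0.2083, 0.1250, 0.2036, 0.2089, 0.2541], E[r] = 2.4108, γ^t·E[r] = 1.281196, running G = 12.690149
t=7: π = [0.2083, 0.1250, 0.2036, 0.2089, 0.2541], E[r] = 2.4108, γ^t·E[r] = 1.153077, running G = 13.843226
t=8: π = [0.2083, 0.1250, 0.2036, 0.2089, 0.2541], E[r] = 2.4108, γ^t·E[r] = 1.037770, running G = 14.880996

G = 14.8810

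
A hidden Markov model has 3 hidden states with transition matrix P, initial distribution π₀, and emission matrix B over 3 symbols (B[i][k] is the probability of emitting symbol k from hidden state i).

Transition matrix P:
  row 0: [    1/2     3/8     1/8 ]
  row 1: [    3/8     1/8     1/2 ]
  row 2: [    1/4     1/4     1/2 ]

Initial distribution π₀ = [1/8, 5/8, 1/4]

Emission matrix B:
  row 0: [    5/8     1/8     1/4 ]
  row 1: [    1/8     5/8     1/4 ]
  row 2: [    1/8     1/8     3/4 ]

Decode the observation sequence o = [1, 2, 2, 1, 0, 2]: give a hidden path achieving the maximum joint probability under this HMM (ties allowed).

t=0: δ = [1.562e-02, 3.906e-01, 3.125e-02]  (obs o_0=1)
t=1: δ = [3.662e-02, 1.221e-02, 1.465e-01]  ψ = [1, 1, 1]  (obs o_1=2)
t=2: δ = [9.155e-03, 9.155e-03, 5.493e-02]  ψ = [2, 2, 2]  (obs o_2=2)
t=3: δ = [1.717e-03, 8.583e-03, 3.433e-03]  ψ = [2, 2, 2]  (obs o_3=1)
t=4: δ = [2.012e-03, 1.341e-04, 5.364e-04]  ψ = [1, 1, 1]  (obs o_4=0)
t=5: δ = [2.515e-04, 1.886e-04, 2.012e-04]  ψ = [0, 0, 2]  (obs o_5=2)
backtrack: best end state = 0; path = [1, 2, 2, 1, 0, 0]

path = [1, 2, 2, 1, 0, 0]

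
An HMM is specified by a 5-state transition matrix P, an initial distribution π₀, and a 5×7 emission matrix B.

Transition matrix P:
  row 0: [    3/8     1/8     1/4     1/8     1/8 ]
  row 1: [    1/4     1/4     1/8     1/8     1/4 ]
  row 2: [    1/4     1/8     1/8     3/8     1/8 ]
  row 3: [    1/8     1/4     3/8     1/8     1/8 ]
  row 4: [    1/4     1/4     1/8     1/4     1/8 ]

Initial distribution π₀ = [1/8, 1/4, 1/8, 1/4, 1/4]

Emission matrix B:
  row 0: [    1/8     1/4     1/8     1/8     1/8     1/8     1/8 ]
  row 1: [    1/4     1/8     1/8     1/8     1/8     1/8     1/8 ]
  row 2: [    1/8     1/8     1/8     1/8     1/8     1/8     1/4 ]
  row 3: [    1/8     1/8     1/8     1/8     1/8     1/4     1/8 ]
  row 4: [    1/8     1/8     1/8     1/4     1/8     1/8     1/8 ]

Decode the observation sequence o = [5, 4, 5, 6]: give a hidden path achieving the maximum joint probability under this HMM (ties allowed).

t=0: δ = [1.562e-02, 3.125e-02, 1.562e-02, 6.250e-02, 3.125e-02]  (obs o_0=5)
t=1: δ = [9.766e-04, 1.953e-03, 2.930e-03, 9.766e-04, 9.766e-04]  ψ = [1, 3, 3, 3, 1]  (obs o_1=4)
t=2: δ = [9.155e-05, 6.104e-05, 4.578e-05, 2.747e-04, 6.104e-05]  ψ = [2, 1, 2, 2, 1]  (obs o_2=5)
t=3: δ = [4.292e-06, 8.583e-06, 2.575e-05, 4.292e-06, 4.292e-06]  ψ = [0, 3, 3, 3, 3]  (obs o_3=6)
backtrack: best end state = 2; path = [3, 2, 3, 2]

path = [3, 2, 3, 2]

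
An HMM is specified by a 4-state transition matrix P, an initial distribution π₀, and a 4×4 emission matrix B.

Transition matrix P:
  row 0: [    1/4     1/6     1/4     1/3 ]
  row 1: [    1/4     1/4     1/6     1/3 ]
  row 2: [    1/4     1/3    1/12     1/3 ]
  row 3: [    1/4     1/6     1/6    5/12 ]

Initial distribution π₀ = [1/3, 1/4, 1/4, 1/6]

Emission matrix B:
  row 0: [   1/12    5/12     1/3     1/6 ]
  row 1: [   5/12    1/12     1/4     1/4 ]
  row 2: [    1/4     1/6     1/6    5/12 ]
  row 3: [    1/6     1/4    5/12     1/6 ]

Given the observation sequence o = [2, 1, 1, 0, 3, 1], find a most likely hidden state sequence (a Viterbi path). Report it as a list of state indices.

t=0: δ = [1.111e-01, 6.250e-02, 4.167e-02, 6.944e-02]  (obs o_0=2)
t=1: δ = [1.157e-02, 1.543e-03, 4.630e-03, 9.259e-03]  ψ = [0, 0, 0, 0]  (obs o_1=1)
t=2: δ = [1.206e-03, 1.608e-04, 4.823e-04, 9.645e-04]  ψ = [0, 0, 0, 0]  (obs o_2=1)
t=3: δ = [2.512e-05, 8.372e-05, 7.535e-05, 6.698e-05]  ψ = [0, 0, 0, 0]  (obs o_3=0)
t=4: δ = [3.489e-06, 6.279e-06, 5.814e-06, 4.651e-06]  ψ = [1, 2, 1, 1]  (obs o_4=3)
t=5: δ = [6.541e-07, 1.615e-07, 1.744e-07, 5.233e-07]  ψ = [1, 2, 1, 1]  (obs o_5=1)
backtrack: best end state = 0; path = [0, 0, 0, 2, 1, 0]

path = [0, 0, 0, 2, 1, 0]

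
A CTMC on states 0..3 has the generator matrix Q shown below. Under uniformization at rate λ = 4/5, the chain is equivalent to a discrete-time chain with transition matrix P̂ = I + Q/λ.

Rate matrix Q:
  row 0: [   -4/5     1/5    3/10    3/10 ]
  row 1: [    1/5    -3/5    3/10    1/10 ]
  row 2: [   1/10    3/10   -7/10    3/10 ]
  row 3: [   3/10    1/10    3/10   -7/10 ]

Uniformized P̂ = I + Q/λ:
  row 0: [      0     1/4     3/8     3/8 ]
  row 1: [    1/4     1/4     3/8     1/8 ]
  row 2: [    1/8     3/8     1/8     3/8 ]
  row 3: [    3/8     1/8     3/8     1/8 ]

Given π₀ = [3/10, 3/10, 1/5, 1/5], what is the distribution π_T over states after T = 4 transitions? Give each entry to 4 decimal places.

t=0: π = [0.3000, 0.3000, 0.2000, 0.2000]
t=1: π = [0.1750, 0.2500, 0.3250, 0.2500]
t=2: π = [0.1969, 0.2594, 0.2938, 0.2500]
t=3: π = [0.1953, 0.2555, 0.3016, 0.2477]
t=4: π = [0.1944, 0.2567, 0.2996, 0.2492]

π = [0.1944, 0.2567, 0.2996, 0.2492]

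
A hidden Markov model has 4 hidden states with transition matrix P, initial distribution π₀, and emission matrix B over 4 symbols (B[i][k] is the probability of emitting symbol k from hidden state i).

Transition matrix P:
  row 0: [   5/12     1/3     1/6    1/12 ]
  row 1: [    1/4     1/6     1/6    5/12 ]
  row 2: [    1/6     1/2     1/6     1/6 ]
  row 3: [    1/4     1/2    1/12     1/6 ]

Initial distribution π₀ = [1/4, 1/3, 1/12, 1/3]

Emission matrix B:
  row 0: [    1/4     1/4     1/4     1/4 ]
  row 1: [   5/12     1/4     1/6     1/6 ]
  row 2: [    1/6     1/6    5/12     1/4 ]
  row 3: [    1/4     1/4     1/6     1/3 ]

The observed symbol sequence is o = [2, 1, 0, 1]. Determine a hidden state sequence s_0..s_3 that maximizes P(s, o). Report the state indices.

path = [1, 3, 1, 3]

t=0: δ = [6.250e-02, 5.556e-02, 3.472e-02, 5.556e-02]  (obs o_0=2)
t=1: δ = [6.510e-03, 6.944e-03, 1.736e-03, 5.787e-03]  ψ = [0, 3, 0, 1]  (obs o_1=1)
t=2: δ = [6.782e-04, 1.206e-03, 1.929e-04, 7.234e-04]  ψ = [0, 3, 1, 1]  (obs o_2=0)
t=3: δ = [7.535e-05, 9.042e-05, 3.349e-05, 1.256e-04]  ψ = [1, 3, 1, 1]  (obs o_3=1)
backtrack: best end state = 3; path = [1, 3, 1, 3]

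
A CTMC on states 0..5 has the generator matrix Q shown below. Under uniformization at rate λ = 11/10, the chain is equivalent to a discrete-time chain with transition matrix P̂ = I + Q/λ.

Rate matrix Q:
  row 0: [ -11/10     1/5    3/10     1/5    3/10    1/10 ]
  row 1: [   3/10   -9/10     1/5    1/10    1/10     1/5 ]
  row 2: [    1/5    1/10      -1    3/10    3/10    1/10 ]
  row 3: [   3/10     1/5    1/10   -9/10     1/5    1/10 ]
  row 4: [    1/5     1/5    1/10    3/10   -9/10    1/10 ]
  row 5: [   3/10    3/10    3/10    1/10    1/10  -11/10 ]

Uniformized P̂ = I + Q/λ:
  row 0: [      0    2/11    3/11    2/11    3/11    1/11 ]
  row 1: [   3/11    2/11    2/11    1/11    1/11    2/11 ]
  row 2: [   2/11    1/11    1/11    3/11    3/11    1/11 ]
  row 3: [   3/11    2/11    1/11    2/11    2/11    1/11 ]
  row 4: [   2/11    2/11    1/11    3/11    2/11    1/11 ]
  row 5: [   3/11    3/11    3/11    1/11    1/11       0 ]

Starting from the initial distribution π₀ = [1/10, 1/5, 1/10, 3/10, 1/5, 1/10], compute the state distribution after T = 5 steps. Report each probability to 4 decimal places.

t=0: π = [0.1000, 0.2000, 0.1000, 0.3000, 0.2000, 0.1000]
t=1: π = [0.2182, 0.1818, 0.1455, 0.1818, 0.1727, 0.1000]
t=2: π = [0.1843, 0.1777, 0.1653, 0.1851, 0.1893, 0.0983]
t=3: π = [0.1902, 0.1757, 0.1585, 0.1890, 0.1885, 0.0981]
t=4: π = [0.1893, 0.1763, 0.1593, 0.1885, 0.1886, 0.0980]
t=5: π = [0.1895, 0.1762, 0.1592, 0.1885, 0.1886, 0.0980]

π = [0.1895, 0.1762, 0.1592, 0.1885, 0.1886, 0.0980]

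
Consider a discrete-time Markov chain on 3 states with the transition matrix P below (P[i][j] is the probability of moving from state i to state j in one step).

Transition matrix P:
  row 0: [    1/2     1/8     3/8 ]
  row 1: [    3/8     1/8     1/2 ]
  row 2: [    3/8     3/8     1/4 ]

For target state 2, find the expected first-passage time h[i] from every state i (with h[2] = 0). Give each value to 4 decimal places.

First-step conditioning: h[2] = 0; for i ≠ 2, h[i] = 1 + Σ_k P[i][k]·h[k].
  h[0] = 1 + 1/2·h[0] + 1/8·h[1]
  h[1] = 1 + 3/8·h[0] + 1/8·h[1]
Solving the 2×2 linear system over states ≠ 2 gives exactly h = [64/25, 56/25, 0] (h[2] = 0 is the target).

h = [2.5600, 2.2400, 0.0000]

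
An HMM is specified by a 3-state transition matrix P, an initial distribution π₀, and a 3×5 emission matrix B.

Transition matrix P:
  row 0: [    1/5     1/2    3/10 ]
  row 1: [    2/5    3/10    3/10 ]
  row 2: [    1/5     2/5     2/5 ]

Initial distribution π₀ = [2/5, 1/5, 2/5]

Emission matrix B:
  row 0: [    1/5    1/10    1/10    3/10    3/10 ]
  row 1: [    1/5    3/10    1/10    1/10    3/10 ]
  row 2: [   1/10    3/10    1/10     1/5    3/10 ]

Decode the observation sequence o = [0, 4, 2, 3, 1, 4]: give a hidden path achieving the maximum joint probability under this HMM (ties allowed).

t=0: δ = [8.000e-02, 4.000e-02, 4.000e-02]  (obs o_0=0)
t=1: δ = [4.800e-03, 1.200e-02, 7.200e-03]  ψ = [0, 0, 0]  (obs o_1=4)
t=2: δ = [4.800e-04, 3.600e-04, 3.600e-04]  ψ = [1, 1, 1]  (obs o_2=2)
t=3: δ = [4.320e-05, 2.400e-05, 2.880e-05]  ψ = [1, 0, 0]  (obs o_3=3)
t=4: δ = [9.600e-07, 6.480e-06, 3.888e-06]  ψ = [1, 0, 0]  (obs o_4=1)
t=5: δ = [7.776e-07, 5.832e-07, 5.832e-07]  ψ = [1, 1, 1]  (obs o_5=4)
backtrack: best end state = 0; path = [0, 1, 1, 0, 1, 0]

path = [0, 1, 1, 0, 1, 0]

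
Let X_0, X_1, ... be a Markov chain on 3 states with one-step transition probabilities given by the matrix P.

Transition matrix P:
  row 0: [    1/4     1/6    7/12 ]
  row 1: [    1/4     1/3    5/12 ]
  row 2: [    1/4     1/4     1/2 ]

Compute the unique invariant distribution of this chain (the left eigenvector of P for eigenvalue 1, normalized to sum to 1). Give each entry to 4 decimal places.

π = [0.2500, 0.2500, 0.5000]

Balance equations π_j = Σ_i π_i·P[i][j]:
  π_0 = 1/4·π_0 + 1/4·π_1 + 1/4·π_2
  π_1 = 1/6·π_0 + 1/3·π_1 + 1/4·π_2
  normalize: π_0 + π_1 + π_2 = 1
Solving the linear system gives exactly π = [1/4, 1/4, 1/2].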